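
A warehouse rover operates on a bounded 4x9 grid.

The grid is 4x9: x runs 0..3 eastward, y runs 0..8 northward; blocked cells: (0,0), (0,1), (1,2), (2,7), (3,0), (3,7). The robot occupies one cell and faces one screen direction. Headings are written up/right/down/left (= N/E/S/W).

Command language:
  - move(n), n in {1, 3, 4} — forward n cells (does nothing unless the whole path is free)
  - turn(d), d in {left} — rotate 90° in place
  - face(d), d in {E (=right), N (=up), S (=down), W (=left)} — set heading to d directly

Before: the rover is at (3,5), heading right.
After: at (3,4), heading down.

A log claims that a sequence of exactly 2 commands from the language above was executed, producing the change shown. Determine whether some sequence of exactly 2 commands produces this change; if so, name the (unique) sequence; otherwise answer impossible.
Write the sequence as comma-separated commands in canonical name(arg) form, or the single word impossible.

key: order matters: swapping face(S) and move(1) lands elsewhere
t0: at (3,5), heading right
1. face(S) → at (3,5), heading down
2. move(1) → at (3,4), heading down
no rival 2-sequence matches.

face(S), move(1)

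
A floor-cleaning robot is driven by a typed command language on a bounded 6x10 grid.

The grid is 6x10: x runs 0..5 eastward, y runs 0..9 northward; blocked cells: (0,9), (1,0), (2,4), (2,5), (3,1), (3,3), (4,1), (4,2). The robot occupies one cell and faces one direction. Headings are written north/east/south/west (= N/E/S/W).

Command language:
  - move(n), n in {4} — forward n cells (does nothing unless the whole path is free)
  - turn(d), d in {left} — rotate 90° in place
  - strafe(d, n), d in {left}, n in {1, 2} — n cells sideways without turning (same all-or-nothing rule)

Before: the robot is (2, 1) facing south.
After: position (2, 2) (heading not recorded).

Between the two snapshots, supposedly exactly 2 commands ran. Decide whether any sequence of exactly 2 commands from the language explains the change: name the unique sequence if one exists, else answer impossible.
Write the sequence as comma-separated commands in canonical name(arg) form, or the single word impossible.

key: order matters: swapping turn(left) and strafe(left, 1) lands elsewhere
start: (2, 1) facing south
t=1 turn(left) ⇒ (2, 1) facing east
t=2 strafe(left, 1) ⇒ (2, 2) facing east
uniquely the one of 16 2-step routes that fits.

turn(left), strafe(left, 1)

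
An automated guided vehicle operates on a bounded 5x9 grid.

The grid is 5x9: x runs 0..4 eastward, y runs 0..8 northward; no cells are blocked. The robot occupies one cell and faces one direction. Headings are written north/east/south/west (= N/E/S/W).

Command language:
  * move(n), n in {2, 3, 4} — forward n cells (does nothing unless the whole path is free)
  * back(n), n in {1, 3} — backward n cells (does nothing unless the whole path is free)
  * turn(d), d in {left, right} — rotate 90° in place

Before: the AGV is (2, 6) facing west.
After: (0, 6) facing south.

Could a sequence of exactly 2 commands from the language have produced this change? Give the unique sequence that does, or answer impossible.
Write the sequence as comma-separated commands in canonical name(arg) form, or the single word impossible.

key: cell and facing (now S) both changed — the 2 commands mix motion and turning
initial: (2, 6) facing west
step 1 (move(2)): (0, 6) facing west
step 2 (turn(left)): (0, 6) facing south
no rival 2-sequence matches.

move(2), turn(left)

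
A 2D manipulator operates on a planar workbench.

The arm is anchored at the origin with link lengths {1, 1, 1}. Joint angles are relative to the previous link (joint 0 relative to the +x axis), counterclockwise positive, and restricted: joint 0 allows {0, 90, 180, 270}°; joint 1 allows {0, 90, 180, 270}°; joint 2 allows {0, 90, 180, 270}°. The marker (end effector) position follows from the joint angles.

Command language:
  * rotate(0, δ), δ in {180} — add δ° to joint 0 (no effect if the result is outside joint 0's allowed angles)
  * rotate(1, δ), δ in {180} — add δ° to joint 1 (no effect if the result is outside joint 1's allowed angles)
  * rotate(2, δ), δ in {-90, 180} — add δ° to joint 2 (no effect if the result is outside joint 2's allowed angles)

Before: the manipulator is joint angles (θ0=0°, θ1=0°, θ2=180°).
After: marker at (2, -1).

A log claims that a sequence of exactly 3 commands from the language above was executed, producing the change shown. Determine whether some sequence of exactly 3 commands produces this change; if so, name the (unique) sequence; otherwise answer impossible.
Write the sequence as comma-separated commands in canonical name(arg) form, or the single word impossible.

start: joint angles (θ0=0°, θ1=0°, θ2=180°)
1. rotate(2, -90) → joint angles (θ0=0°, θ1=0°, θ2=90°)
2. rotate(2, -90) → joint angles (θ0=0°, θ1=0°, θ2=0°)
3. rotate(2, -90) → joint angles (θ0=0°, θ1=0°, θ2=270°)
no other 3-command option fits: unique.

rotate(2, -90), rotate(2, -90), rotate(2, -90)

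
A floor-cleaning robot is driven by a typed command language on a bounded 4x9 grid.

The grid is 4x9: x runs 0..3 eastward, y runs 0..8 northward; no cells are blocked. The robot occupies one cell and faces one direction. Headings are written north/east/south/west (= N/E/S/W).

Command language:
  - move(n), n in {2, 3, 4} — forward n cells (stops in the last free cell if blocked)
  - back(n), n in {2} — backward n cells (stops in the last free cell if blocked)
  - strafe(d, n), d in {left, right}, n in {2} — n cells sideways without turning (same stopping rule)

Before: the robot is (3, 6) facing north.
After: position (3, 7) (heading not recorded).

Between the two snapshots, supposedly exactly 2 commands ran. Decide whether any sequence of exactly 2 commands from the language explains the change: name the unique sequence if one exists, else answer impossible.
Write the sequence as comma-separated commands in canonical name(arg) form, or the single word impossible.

back(2), move(3)

key: running move(3) before back(2) would end elsewhere — order is forced
initial: (3, 6) facing north
1. back(2) → (3, 4) facing north
2. move(3) → (3, 7) facing north
no other 2-command option fits: unique.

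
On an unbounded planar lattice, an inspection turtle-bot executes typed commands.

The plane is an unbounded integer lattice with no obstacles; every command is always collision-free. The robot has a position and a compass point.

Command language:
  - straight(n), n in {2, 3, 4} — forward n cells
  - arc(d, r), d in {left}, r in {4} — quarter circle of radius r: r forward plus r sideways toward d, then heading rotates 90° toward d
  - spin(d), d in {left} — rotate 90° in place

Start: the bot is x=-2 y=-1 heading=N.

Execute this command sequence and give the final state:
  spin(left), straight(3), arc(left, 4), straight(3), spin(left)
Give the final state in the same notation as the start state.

start: x=-2 y=-1 heading=N
t=1 spin(left) ⇒ x=-2 y=-1 heading=W
t=2 straight(3) ⇒ x=-5 y=-1 heading=W
t=3 arc(left, 4) ⇒ x=-9 y=-5 heading=S
t=4 straight(3) ⇒ x=-9 y=-8 heading=S
t=5 spin(left) ⇒ x=-9 y=-8 heading=E

x=-9 y=-8 heading=E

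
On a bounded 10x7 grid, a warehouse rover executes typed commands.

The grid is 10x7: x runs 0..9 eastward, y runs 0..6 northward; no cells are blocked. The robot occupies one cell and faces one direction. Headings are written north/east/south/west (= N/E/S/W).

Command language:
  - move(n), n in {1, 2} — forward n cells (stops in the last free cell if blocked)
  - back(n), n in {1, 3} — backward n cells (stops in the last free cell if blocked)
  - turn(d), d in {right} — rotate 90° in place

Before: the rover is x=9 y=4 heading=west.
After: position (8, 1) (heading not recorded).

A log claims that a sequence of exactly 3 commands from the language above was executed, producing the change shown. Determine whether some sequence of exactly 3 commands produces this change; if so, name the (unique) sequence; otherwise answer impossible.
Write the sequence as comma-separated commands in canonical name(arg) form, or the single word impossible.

move(1), turn(right), back(3)

key: running back(3) before move(1) would end elsewhere — order is forced
from: x=9 y=4 heading=west
step 1 (move(1)): x=8 y=4 heading=west
step 2 (turn(right)): x=8 y=4 heading=north
step 3 (back(3)): x=8 y=1 heading=north
all 125 alternatives checked — unique.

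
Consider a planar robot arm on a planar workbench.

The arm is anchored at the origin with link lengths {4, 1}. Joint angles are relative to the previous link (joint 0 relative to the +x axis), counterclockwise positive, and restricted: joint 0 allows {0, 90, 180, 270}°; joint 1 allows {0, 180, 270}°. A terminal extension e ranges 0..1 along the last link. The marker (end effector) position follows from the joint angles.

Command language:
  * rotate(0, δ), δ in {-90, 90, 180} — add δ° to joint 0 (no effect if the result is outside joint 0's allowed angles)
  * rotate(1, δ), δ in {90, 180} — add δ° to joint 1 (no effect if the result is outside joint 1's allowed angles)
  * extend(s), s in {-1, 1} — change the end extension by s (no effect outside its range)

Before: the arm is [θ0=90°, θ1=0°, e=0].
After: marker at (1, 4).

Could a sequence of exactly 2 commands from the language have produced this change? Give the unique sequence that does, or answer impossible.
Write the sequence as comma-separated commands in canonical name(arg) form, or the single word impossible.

key: order matters: swapping rotate(1, 180) and rotate(1, 90) lands elsewhere
t0: [θ0=90°, θ1=0°, e=0]
step 1 (rotate(1, 180)): [θ0=90°, θ1=180°, e=0]
step 2 (rotate(1, 90)): [θ0=90°, θ1=270°, e=0]
no rival 2-sequence matches.

rotate(1, 180), rotate(1, 90)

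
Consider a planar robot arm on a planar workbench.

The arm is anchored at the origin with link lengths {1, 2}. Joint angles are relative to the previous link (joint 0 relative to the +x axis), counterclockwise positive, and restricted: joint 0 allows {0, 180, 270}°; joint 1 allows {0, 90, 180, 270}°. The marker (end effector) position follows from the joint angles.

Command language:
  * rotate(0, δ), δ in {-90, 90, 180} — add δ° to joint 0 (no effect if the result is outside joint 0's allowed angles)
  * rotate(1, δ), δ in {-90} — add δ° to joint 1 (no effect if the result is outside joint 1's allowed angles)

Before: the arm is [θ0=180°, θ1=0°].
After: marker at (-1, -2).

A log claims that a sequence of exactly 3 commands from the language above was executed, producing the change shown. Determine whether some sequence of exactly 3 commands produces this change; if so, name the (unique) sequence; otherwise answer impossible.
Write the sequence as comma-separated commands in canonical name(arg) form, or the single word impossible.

rotate(1, -90), rotate(1, -90), rotate(1, -90)

start: [θ0=180°, θ1=0°]
step 1 (rotate(1, -90)): [θ0=180°, θ1=270°]
step 2 (rotate(1, -90)): [θ0=180°, θ1=180°]
step 3 (rotate(1, -90)): [θ0=180°, θ1=90°]
uniquely the one of 64 3-step routes that fits.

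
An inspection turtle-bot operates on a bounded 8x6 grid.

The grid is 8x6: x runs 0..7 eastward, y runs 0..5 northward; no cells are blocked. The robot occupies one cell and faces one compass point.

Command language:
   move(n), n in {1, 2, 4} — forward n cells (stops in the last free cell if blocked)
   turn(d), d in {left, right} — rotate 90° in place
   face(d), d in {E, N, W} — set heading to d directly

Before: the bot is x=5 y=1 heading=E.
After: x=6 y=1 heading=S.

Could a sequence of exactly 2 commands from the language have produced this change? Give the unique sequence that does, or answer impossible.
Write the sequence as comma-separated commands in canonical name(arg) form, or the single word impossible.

move(1), turn(right)

key: cell and facing (now S) both changed — the 2 commands mix motion and turning
from: x=5 y=1 heading=E
[1] after move(1): x=6 y=1 heading=E
[2] after turn(right): x=6 y=1 heading=S
no rival 2-sequence matches.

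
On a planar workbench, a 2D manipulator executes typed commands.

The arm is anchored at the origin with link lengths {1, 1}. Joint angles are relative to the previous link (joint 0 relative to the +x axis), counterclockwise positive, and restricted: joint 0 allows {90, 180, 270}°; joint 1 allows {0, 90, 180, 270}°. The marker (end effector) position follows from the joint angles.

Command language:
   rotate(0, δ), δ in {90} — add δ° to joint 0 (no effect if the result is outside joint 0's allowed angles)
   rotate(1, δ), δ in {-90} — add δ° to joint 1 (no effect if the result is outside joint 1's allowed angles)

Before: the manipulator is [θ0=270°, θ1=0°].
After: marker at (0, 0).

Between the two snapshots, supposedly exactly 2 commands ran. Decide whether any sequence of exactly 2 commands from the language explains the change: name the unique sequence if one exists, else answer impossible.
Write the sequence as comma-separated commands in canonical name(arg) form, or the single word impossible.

rotate(1, -90), rotate(1, -90)

initial: [θ0=270°, θ1=0°]
t=1 rotate(1, -90) ⇒ [θ0=270°, θ1=270°]
t=2 rotate(1, -90) ⇒ [θ0=270°, θ1=180°]
no other 2-command option fits: unique.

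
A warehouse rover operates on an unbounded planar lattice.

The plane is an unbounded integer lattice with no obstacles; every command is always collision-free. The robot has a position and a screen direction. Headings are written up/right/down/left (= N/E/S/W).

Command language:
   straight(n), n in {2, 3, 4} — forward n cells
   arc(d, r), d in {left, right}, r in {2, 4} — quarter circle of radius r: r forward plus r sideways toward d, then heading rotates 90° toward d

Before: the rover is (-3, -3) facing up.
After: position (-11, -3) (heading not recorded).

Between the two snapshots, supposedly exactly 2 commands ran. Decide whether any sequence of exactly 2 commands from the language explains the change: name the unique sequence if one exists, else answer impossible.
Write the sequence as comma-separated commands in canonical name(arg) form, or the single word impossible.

arc(left, 4), arc(left, 4)

from: (-3, -3) facing up
[1] after arc(left, 4): (-7, 1) facing left
[2] after arc(left, 4): (-11, -3) facing down
no rival 2-sequence matches.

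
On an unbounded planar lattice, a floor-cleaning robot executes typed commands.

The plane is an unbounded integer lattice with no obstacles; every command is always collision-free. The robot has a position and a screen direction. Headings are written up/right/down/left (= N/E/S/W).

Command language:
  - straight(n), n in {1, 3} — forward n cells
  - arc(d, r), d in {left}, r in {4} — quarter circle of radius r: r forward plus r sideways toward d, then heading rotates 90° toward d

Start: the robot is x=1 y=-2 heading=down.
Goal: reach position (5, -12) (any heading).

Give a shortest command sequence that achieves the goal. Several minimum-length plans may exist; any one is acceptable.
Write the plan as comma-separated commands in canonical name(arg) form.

straight(3), straight(3), arc(left, 4)

begin: x=1 y=-2 heading=down
step 1 (straight(3)): x=1 y=-5 heading=down
step 2 (straight(3)): x=1 y=-8 heading=down
step 3 (arc(left, 4)): x=5 y=-12 heading=right
nothing shorter than 3 reaches the goal.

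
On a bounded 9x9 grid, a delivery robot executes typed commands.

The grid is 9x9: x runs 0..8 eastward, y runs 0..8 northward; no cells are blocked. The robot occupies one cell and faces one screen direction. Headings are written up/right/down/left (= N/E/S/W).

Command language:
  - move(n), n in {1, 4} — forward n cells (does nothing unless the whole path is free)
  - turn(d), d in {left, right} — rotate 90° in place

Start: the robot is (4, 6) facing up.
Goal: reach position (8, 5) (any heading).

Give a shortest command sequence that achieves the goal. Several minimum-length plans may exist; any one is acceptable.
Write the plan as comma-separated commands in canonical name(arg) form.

turn(right), move(4), turn(right), move(1)

initial: (4, 6) facing up
[1] after turn(right): (4, 6) facing right
[2] after move(4): (8, 6) facing right
[3] after turn(right): (8, 6) facing down
[4] after move(1): (8, 5) facing down
minimal: 4 command(s), checked below 4.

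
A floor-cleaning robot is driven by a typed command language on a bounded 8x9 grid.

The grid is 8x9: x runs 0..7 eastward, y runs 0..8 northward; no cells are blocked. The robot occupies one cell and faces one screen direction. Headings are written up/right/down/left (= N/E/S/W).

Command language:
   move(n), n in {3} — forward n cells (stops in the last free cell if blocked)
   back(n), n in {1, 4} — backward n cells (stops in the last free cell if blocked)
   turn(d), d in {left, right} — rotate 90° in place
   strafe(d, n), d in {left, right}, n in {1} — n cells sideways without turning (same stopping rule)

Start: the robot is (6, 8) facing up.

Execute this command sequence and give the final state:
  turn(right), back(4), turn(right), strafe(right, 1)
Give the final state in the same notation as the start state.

start: (6, 8) facing up
1. turn(right) → (6, 8) facing right
2. back(4) → (2, 8) facing right
3. turn(right) → (2, 8) facing down
4. strafe(right, 1) → (1, 8) facing down

(1, 8) facing down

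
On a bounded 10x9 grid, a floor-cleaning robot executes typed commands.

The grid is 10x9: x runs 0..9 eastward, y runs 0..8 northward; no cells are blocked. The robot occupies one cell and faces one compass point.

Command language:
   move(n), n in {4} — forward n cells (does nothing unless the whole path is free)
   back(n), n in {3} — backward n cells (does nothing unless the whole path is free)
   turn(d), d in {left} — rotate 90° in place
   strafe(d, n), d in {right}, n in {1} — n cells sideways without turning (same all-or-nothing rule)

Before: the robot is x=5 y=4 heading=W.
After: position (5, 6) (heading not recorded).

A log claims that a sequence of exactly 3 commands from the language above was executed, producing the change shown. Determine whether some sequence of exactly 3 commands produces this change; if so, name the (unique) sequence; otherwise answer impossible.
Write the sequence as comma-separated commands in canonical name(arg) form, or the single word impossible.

strafe(right, 1), strafe(right, 1), turn(left)

key: order matters: swapping strafe(right, 1) and turn(left) lands elsewhere
start: x=5 y=4 heading=W
t=1 strafe(right, 1) ⇒ x=5 y=5 heading=W
t=2 strafe(right, 1) ⇒ x=5 y=6 heading=W
t=3 turn(left) ⇒ x=5 y=6 heading=S
no other 3-command option fits: unique.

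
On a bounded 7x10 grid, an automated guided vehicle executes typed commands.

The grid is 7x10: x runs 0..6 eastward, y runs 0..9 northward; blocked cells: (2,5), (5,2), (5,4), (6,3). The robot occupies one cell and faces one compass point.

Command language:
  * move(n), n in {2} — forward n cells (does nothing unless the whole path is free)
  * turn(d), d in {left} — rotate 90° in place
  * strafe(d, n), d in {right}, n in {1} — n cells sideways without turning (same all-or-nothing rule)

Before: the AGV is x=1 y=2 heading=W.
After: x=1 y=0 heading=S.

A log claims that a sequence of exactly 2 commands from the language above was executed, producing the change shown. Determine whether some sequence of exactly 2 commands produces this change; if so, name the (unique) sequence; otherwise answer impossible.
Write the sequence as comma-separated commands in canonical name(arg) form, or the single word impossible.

key: cell and facing (now S) both changed — the 2 commands mix motion and turning
start: x=1 y=2 heading=W
step 1 (turn(left)): x=1 y=2 heading=S
step 2 (move(2)): x=1 y=0 heading=S
uniquely the one of 9 2-step routes that fits.

turn(left), move(2)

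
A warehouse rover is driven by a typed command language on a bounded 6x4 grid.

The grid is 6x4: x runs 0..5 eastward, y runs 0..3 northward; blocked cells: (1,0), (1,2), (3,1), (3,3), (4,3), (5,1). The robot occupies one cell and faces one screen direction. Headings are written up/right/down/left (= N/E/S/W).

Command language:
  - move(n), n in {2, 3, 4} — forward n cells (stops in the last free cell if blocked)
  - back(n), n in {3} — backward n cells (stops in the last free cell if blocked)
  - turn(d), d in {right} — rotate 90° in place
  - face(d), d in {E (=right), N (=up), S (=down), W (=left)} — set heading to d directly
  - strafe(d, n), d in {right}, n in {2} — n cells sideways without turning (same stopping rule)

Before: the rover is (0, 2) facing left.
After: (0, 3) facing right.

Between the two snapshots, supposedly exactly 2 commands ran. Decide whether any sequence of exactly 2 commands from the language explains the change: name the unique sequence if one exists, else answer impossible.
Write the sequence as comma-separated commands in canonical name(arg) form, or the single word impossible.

key: running face(E) before strafe(right, 2) would end elsewhere — order is forced
initial: (0, 2) facing left
t=1 strafe(right, 2) ⇒ (0, 3) facing left
t=2 face(E) ⇒ (0, 3) facing right
uniquely the one of 100 2-step routes that fits.

strafe(right, 2), face(E)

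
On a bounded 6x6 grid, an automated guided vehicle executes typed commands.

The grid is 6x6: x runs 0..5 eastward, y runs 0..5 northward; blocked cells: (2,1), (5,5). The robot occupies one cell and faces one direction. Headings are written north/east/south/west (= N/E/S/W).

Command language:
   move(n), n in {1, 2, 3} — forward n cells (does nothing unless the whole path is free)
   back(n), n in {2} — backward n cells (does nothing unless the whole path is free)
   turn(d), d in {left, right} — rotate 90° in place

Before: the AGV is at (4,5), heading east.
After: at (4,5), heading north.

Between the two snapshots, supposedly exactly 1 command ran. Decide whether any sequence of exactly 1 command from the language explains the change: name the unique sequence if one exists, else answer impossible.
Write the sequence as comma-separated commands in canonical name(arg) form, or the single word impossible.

key: parked at (4,5) the whole time — nothing moves the robot
begin: at (4,5), heading east
t=1 turn(left) ⇒ at (4,5), heading north
all 6 alternatives checked — unique.

turn(left)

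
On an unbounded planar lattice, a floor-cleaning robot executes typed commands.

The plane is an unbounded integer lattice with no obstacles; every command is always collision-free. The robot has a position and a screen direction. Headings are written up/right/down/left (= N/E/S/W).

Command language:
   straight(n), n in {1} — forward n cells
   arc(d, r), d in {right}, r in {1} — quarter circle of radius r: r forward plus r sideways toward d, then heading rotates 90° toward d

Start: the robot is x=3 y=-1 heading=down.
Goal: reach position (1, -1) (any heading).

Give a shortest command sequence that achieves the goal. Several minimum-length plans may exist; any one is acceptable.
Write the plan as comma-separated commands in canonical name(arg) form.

arc(right, 1), arc(right, 1)

t0: x=3 y=-1 heading=down
step 1 (arc(right, 1)): x=2 y=-2 heading=left
step 2 (arc(right, 1)): x=1 y=-1 heading=up
minimal: 2 command(s), checked below 2.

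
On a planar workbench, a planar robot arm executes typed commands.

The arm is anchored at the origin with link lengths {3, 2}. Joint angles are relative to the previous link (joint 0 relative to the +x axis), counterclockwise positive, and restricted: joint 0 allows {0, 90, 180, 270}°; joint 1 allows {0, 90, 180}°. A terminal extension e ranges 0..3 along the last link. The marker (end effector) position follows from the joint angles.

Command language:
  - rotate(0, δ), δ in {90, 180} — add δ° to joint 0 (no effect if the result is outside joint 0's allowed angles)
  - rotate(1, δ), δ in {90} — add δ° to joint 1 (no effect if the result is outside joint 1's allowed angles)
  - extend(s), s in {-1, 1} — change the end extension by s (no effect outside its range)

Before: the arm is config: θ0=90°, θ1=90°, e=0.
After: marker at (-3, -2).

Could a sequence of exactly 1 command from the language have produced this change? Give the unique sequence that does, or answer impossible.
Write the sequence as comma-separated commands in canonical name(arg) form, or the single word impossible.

rotate(0, 90)

start: config: θ0=90°, θ1=90°, e=0
1. rotate(0, 90) → config: θ0=180°, θ1=90°, e=0
uniquely the one of 5 1-step routes that fits.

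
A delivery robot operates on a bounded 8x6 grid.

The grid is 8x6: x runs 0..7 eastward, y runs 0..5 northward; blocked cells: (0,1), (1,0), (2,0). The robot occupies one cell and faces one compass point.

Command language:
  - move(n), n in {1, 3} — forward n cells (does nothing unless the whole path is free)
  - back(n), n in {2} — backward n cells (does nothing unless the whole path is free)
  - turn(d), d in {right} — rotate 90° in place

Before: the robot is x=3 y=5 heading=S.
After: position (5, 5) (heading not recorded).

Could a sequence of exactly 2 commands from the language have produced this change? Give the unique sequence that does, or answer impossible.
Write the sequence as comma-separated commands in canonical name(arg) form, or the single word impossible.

key: order matters: swapping turn(right) and back(2) lands elsewhere
begin: x=3 y=5 heading=S
[1] after turn(right): x=3 y=5 heading=W
[2] after back(2): x=5 y=5 heading=W
no rival 2-sequence matches.

turn(right), back(2)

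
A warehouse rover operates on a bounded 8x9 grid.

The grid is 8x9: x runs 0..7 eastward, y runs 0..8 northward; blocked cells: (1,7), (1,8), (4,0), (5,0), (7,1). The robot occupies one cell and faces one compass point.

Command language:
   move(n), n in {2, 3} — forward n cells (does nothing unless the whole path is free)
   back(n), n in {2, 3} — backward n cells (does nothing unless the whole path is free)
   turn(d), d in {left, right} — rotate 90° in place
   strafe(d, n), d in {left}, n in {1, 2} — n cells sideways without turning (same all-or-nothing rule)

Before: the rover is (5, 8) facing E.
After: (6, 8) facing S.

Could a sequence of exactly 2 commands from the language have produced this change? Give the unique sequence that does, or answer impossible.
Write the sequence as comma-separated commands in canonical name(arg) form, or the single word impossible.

key: order matters: swapping turn(right) and strafe(left, 1) lands elsewhere
begin: (5, 8) facing E
1. turn(right) → (5, 8) facing S
2. strafe(left, 1) → (6, 8) facing S
no other 2-command option fits: unique.

turn(right), strafe(left, 1)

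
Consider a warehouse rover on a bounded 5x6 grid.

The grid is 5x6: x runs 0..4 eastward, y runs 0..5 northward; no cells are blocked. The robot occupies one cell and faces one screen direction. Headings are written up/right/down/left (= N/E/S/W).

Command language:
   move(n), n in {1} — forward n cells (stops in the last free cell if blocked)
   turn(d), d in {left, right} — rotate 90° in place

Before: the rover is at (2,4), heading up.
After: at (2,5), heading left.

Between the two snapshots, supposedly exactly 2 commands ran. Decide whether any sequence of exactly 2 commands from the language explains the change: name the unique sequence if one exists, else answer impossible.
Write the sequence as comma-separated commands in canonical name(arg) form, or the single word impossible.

key: cell and facing (now W) both changed — the 2 commands mix motion and turning
from: at (2,4), heading up
[1] after move(1): at (2,5), heading up
[2] after turn(left): at (2,5), heading left
no rival 2-sequence matches.

move(1), turn(left)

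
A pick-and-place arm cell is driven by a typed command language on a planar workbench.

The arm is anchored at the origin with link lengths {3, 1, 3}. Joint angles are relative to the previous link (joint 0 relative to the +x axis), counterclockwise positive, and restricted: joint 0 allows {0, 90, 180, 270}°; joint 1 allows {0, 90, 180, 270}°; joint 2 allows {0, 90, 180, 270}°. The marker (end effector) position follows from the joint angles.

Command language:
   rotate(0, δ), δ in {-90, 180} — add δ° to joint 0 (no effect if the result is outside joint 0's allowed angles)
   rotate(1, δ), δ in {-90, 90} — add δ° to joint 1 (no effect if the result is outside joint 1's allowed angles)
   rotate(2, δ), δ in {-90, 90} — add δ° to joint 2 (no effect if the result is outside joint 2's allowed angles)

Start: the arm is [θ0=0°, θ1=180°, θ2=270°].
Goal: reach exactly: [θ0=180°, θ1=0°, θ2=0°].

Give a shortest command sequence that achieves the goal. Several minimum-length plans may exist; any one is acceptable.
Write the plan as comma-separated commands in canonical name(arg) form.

t0: [θ0=0°, θ1=180°, θ2=270°]
step 1 (rotate(1, 90)): [θ0=0°, θ1=270°, θ2=270°]
step 2 (rotate(1, 90)): [θ0=0°, θ1=0°, θ2=270°]
step 3 (rotate(0, 180)): [θ0=180°, θ1=0°, θ2=270°]
step 4 (rotate(2, 90)): [θ0=180°, θ1=0°, θ2=0°]
no 3-step plan works, so 4 is optimal.

rotate(1, 90), rotate(1, 90), rotate(0, 180), rotate(2, 90)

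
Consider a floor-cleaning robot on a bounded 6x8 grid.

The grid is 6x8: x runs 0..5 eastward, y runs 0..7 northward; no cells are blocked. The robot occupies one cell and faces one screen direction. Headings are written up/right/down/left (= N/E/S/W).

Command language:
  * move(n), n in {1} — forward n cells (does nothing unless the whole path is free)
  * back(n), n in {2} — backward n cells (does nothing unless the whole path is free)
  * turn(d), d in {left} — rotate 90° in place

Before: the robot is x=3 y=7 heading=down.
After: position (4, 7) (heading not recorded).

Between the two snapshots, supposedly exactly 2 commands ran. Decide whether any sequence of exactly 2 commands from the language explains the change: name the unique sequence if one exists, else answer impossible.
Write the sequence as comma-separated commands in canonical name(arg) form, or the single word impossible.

key: order matters: swapping turn(left) and move(1) lands elsewhere
initial: x=3 y=7 heading=down
1. turn(left) → x=3 y=7 heading=right
2. move(1) → x=4 y=7 heading=right
uniquely the one of 9 2-step routes that fits.

turn(left), move(1)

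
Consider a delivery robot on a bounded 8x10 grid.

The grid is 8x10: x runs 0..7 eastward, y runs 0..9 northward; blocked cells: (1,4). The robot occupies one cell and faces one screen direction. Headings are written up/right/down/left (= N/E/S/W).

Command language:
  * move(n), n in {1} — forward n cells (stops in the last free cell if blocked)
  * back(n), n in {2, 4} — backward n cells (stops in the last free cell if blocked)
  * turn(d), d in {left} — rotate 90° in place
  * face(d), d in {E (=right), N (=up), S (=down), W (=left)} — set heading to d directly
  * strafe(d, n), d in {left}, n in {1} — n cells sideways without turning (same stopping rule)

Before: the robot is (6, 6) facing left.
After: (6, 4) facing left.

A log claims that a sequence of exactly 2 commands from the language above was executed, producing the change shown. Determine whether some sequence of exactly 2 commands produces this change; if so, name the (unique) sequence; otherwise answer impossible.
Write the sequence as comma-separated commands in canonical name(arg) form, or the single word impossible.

key: still facing W at the end — nothing in the sequence rotates
initial: (6, 6) facing left
1. strafe(left, 1) → (6, 5) facing left
2. strafe(left, 1) → (6, 4) facing left
all 81 alternatives checked — unique.

strafe(left, 1), strafe(left, 1)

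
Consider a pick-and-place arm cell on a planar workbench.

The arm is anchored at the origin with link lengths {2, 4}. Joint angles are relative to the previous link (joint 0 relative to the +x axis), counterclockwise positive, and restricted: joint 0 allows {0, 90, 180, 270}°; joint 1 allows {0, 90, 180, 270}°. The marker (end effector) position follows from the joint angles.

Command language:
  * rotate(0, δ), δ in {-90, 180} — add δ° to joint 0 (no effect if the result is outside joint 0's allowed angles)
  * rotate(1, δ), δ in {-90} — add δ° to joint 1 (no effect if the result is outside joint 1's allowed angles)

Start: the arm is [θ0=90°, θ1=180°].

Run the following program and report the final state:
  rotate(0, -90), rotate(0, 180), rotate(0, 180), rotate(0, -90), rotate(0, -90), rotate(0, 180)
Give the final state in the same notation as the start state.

from: [θ0=90°, θ1=180°]
[1] after rotate(0, -90): [θ0=0°, θ1=180°]
[2] after rotate(0, 180): [θ0=180°, θ1=180°]
[3] after rotate(0, 180): [θ0=0°, θ1=180°]
[4] after rotate(0, -90): [θ0=270°, θ1=180°]
[5] after rotate(0, -90): [θ0=180°, θ1=180°]
[6] after rotate(0, 180): [θ0=0°, θ1=180°]

[θ0=0°, θ1=180°]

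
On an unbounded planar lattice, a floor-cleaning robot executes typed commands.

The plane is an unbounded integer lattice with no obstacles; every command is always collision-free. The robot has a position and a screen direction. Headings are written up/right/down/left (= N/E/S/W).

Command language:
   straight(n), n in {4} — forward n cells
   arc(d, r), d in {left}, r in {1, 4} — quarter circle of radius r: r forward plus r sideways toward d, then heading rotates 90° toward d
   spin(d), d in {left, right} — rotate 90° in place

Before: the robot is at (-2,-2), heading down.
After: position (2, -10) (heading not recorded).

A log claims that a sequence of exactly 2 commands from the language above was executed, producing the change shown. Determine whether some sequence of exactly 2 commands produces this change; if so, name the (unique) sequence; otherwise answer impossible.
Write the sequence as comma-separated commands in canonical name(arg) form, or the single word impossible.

straight(4), arc(left, 4)

key: order matters: swapping straight(4) and arc(left, 4) lands elsewhere
t0: at (-2,-2), heading down
t=1 straight(4) ⇒ at (-2,-6), heading down
t=2 arc(left, 4) ⇒ at (2,-10), heading right
no other 2-command option fits: unique.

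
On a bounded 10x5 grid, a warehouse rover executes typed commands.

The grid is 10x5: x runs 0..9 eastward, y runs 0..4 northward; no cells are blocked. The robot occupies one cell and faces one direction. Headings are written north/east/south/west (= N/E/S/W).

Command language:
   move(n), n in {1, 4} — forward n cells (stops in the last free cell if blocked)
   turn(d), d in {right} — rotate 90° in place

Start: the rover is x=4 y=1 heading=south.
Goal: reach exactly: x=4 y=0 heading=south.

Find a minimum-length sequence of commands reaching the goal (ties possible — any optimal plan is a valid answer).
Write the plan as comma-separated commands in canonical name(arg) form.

move(4)

start: x=4 y=1 heading=south
step 1 (move(4)): x=4 y=0 heading=south
no 0-step plan works, so 1 is optimal.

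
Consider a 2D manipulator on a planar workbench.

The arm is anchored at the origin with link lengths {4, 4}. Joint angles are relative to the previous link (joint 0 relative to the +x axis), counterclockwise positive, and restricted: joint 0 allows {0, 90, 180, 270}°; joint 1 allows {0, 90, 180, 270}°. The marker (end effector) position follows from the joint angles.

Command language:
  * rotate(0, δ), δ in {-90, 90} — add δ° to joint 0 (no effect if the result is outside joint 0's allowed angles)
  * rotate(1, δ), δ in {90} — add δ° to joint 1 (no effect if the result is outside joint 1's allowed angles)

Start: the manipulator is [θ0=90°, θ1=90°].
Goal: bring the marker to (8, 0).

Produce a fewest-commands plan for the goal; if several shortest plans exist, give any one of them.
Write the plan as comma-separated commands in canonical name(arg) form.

rotate(1, 90), rotate(1, 90), rotate(1, 90), rotate(0, -90)

start: [θ0=90°, θ1=90°]
1. rotate(1, 90) → [θ0=90°, θ1=180°]
2. rotate(1, 90) → [θ0=90°, θ1=270°]
3. rotate(1, 90) → [θ0=90°, θ1=0°]
4. rotate(0, -90) → [θ0=0°, θ1=0°]
minimal: 4 command(s), checked below 4.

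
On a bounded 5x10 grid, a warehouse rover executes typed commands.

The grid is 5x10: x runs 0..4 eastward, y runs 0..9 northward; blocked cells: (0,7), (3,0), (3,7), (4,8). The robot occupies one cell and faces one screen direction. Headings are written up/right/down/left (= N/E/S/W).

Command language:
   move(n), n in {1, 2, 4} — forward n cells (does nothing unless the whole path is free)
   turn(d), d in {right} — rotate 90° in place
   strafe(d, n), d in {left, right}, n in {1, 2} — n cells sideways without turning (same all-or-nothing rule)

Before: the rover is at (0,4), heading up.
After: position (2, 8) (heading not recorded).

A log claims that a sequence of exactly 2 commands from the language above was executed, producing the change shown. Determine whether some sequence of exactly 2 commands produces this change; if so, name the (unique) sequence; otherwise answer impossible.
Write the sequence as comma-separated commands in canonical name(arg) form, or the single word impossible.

strafe(right, 2), move(4)

key: order matters: swapping strafe(right, 2) and move(4) lands elsewhere
start: at (0,4), heading up
[1] after strafe(right, 2): at (2,4), heading up
[2] after move(4): at (2,8), heading up
all 64 alternatives checked — unique.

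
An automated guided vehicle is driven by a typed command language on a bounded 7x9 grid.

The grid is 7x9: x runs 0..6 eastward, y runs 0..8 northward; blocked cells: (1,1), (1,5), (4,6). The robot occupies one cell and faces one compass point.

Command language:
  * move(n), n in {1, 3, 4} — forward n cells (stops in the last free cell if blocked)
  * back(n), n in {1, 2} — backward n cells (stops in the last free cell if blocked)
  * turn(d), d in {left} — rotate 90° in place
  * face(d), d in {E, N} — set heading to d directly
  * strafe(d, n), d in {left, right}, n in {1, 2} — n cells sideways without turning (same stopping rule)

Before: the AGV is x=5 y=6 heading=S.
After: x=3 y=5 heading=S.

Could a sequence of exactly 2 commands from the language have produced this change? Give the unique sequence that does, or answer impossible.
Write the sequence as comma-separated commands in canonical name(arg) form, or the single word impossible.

move(1), strafe(right, 2)

key: order matters: swapping move(1) and strafe(right, 2) lands elsewhere
t0: x=5 y=6 heading=S
step 1 (move(1)): x=5 y=5 heading=S
step 2 (strafe(right, 2)): x=3 y=5 heading=S
uniquely the one of 144 2-step routes that fits.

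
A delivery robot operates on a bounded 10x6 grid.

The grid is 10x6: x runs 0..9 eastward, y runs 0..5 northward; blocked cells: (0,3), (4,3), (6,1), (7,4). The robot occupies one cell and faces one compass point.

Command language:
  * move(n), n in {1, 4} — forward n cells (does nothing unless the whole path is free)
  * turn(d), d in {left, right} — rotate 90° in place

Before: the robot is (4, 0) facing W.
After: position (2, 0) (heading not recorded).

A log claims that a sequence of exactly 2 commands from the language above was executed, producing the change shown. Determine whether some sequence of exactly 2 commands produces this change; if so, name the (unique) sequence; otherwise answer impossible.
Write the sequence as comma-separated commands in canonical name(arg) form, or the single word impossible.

move(1), move(1)

from: (4, 0) facing W
1. move(1) → (3, 0) facing W
2. move(1) → (2, 0) facing W
no other 2-command option fits: unique.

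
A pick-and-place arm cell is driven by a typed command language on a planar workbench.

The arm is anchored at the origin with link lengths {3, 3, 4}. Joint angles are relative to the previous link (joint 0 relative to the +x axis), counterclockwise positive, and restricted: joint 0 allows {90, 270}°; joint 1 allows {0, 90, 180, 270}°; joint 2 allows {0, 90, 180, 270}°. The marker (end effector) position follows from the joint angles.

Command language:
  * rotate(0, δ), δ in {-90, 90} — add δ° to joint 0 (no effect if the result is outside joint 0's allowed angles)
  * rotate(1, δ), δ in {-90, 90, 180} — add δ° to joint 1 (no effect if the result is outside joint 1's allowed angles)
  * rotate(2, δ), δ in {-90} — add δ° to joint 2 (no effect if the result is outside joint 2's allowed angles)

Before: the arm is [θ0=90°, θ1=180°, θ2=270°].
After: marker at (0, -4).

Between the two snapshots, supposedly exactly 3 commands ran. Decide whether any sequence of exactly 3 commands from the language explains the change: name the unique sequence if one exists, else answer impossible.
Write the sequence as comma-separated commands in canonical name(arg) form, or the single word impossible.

t0: [θ0=90°, θ1=180°, θ2=270°]
1. rotate(2, -90) → [θ0=90°, θ1=180°, θ2=180°]
2. rotate(2, -90) → [θ0=90°, θ1=180°, θ2=90°]
3. rotate(2, -90) → [θ0=90°, θ1=180°, θ2=0°]
no rival 3-sequence matches.

rotate(2, -90), rotate(2, -90), rotate(2, -90)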